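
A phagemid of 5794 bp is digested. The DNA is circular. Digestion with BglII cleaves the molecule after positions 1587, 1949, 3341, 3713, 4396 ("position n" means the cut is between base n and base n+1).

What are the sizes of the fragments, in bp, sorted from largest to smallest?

Circular molecule, 5 cuts → 5 fragments:
  1949 − 1587 = 362 bp
  3341 − 1949 = 1392 bp
  3713 − 3341 = 372 bp
  4396 − 3713 = 683 bp
  wrap: 5794 − 4396 + 1587 = 2985 bp
Sorted largest to smallest: 2985, 1392, 683, 372, 362 bp.

2985, 1392, 683, 372, 362 bp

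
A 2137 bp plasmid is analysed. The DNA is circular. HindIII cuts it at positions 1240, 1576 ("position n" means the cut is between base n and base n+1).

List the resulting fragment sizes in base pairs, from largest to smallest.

Circular molecule, 2 cuts → 2 fragments:
  1576 − 1240 = 336 bp
  wrap: 2137 − 1576 + 1240 = 1801 bp
Sorted largest to smallest: 1801, 336 bp.

1801, 336 bp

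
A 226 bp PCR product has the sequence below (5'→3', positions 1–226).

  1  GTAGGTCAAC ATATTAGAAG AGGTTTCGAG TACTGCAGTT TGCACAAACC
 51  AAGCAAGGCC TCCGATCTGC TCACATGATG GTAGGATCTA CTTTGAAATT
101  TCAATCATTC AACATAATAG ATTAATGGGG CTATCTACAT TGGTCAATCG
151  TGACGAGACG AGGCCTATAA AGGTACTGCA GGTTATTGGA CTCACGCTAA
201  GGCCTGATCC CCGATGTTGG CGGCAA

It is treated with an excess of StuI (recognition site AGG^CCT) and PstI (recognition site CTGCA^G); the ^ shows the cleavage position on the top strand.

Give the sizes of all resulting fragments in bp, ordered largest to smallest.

StuI sites (AGGCCT) start at positions 56, 161, 200.
StuI cuts after base 3 of each site, so after positions 58, 163, 202.
PstI sites (CTGCAG) start at positions 33, 176.
PstI cuts after base 5 of each site (before the last base), so after positions 37, 180.
Combined cut positions: 37, 58, 163, 180, 202.
Linear molecule, 5 cuts → 6 fragments:
  1–37 → 37 bp
  38–58 → 21 bp
  59–163 → 105 bp
  164–180 → 17 bp
  181–202 → 22 bp
  203–226 → 24 bp
Sorted largest to smallest: 105, 37, 24, 22, 21, 17 bp.

105, 37, 24, 22, 21, 17 bp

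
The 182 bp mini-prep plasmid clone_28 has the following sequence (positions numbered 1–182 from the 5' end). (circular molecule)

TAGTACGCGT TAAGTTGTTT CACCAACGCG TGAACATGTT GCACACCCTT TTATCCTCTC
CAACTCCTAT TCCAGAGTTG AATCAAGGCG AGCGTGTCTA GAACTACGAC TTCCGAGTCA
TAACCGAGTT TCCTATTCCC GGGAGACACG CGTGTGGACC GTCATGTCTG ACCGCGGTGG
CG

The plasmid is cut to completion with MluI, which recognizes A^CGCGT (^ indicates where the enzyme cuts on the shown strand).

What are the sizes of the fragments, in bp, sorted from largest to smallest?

MluI sites (ACGCGT) start at positions 5, 26, 148.
MluI cuts after the first base of each site, so after positions 5, 26, 148.
Circular molecule, 3 cuts → 3 fragments:
  6–26 → 21 bp
  27–148 → 122 bp
  149–182 then 1–5 → 34 + 5 = 39 bp
Sorted largest to smallest: 122, 39, 21 bp.

122, 39, 21 bp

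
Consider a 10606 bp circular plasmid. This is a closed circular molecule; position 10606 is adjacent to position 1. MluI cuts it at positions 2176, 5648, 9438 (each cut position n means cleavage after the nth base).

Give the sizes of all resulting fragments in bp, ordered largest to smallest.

Circular molecule, 3 cuts → 3 fragments:
  5648 − 2176 = 3472 bp
  9438 − 5648 = 3790 bp
  wrap: 10606 − 9438 + 2176 = 3344 bp
Sorted largest to smallest: 3790, 3472, 3344 bp.

3790, 3472, 3344 bp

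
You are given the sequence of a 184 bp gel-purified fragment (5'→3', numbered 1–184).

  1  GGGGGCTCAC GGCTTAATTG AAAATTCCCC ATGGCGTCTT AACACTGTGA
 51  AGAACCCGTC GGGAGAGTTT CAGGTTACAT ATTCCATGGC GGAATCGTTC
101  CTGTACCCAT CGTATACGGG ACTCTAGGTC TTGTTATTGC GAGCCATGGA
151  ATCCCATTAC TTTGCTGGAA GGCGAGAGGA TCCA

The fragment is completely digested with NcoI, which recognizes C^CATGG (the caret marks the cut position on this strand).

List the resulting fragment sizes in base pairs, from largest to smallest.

NcoI sites (CCATGG) start at positions 29, 84, 144.
NcoI cuts after the first base of each site, so after positions 29, 84, 144.
Linear molecule, 3 cuts → 4 fragments:
  1–29 → 29 bp
  30–84 → 55 bp
  85–144 → 60 bp
  145–184 → 40 bp
Sorted largest to smallest: 60, 55, 40, 29 bp.

60, 55, 40, 29 bp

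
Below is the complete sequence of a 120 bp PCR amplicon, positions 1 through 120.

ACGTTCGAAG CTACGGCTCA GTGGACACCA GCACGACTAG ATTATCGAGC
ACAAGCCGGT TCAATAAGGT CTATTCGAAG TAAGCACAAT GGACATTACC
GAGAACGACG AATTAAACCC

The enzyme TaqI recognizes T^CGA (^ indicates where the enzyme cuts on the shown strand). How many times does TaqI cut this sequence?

3

TCGA occurs starting at positions 5, 45, 75.
TaqI cuts at 3 sites.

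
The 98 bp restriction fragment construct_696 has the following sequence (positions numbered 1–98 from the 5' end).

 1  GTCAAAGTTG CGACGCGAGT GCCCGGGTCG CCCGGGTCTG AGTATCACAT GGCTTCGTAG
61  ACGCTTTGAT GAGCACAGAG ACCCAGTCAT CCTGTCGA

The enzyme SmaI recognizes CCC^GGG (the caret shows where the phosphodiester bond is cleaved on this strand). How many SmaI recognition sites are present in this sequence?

2

CCCGGG occurs starting at positions 22, 31.
SmaI cuts at 2 sites.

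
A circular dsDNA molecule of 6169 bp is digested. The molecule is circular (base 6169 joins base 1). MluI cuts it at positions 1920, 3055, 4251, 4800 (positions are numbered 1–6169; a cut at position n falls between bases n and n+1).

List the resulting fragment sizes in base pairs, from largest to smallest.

Circular molecule, 4 cuts → 4 fragments:
  3055 − 1920 = 1135 bp
  4251 − 3055 = 1196 bp
  4800 − 4251 = 549 bp
  wrap: 6169 − 4800 + 1920 = 3289 bp
Sorted largest to smallest: 3289, 1196, 1135, 549 bp.

3289, 1196, 1135, 549 bp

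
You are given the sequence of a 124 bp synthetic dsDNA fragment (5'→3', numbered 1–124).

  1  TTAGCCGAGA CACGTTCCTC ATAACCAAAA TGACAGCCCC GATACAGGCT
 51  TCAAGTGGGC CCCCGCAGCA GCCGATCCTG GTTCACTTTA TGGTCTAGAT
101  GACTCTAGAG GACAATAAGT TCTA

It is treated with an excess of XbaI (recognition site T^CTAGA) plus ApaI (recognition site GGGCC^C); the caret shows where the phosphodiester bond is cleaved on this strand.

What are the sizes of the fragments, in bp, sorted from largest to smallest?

XbaI sites (TCTAGA) start at positions 94, 104.
XbaI cuts after the first base of each site, so after positions 94, 104.
The ApaI site (GGGCCC) starts at position 57.
ApaI cuts after base 5 of each site (before the last base), so after position 61.
Combined cut positions: 61, 94, 104.
Linear molecule, 3 cuts → 4 fragments:
  1–61 → 61 bp
  62–94 → 33 bp
  95–104 → 10 bp
  105–124 → 20 bp
Sorted largest to smallest: 61, 33, 20, 10 bp.

61, 33, 20, 10 bp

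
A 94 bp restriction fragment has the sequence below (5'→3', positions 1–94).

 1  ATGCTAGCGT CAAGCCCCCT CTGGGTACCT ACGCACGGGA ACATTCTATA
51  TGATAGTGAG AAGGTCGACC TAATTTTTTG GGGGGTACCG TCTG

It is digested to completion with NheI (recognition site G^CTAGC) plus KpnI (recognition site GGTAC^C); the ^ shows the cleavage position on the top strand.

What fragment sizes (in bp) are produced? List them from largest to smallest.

The NheI site (GCTAGC) starts at position 3.
NheI cuts after the first base of each site, so after position 3.
KpnI sites (GGTACC) start at positions 24, 84.
KpnI cuts after base 5 of each site (before the last base), so after positions 28, 88.
Combined cut positions: 3, 28, 88.
Linear molecule, 3 cuts → 4 fragments:
  1–3 → 3 bp
  4–28 → 25 bp
  29–88 → 60 bp
  89–94 → 6 bp
Sorted largest to smallest: 60, 25, 6, 3 bp.

60, 25, 6, 3 bp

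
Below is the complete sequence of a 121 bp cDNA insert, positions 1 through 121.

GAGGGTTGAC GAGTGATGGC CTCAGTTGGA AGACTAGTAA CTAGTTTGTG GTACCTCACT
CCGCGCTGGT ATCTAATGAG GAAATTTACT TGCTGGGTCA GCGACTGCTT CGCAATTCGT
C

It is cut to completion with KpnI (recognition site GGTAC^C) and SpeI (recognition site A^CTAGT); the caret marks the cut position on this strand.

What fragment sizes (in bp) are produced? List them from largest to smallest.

The KpnI site (GGTACC) starts at position 50.
KpnI cuts after base 5 of each site (before the last base), so after position 54.
SpeI sites (ACTAGT) start at positions 33, 40.
SpeI cuts after the first base of each site, so after positions 33, 40.
Combined cut positions: 33, 40, 54.
Linear molecule, 3 cuts → 4 fragments:
  1–33 → 33 bp
  34–40 → 7 bp
  41–54 → 14 bp
  55–121 → 67 bp
Sorted largest to smallest: 67, 33, 14, 7 bp.

67, 33, 14, 7 bp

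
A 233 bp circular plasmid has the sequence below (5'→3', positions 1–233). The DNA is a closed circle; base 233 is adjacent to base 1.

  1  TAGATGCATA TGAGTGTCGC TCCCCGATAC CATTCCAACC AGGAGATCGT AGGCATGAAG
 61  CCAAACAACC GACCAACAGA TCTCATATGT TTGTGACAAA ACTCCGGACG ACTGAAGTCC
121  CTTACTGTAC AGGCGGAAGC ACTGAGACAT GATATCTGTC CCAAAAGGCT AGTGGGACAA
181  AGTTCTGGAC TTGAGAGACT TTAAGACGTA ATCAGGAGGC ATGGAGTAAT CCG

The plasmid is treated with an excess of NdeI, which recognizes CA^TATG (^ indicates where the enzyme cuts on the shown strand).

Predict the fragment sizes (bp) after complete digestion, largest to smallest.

156, 77 bp

NdeI sites (CATATG) start at positions 7, 84.
NdeI cuts after base 2 of each site, so after positions 8, 85.
Circular molecule, 2 cuts → 2 fragments:
  9–85 → 77 bp
  86–233 then 1–8 → 148 + 8 = 156 bp
Sorted largest to smallest: 156, 77 bp.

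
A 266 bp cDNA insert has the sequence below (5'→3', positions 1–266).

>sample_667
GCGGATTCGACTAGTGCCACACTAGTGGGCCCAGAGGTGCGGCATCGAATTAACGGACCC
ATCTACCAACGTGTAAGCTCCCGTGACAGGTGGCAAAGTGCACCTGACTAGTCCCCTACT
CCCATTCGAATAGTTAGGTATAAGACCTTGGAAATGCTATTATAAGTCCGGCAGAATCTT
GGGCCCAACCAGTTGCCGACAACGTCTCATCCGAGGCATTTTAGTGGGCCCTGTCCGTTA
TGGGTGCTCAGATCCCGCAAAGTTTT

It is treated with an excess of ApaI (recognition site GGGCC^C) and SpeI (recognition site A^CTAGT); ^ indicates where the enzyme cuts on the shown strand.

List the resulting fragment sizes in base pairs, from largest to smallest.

ApaI sites (GGGCCC) start at positions 27, 181, 226.
ApaI cuts after base 5 of each site (before the last base), so after positions 31, 185, 230.
SpeI sites (ACTAGT) start at positions 10, 21, 107.
SpeI cuts after the first base of each site, so after positions 10, 21, 107.
Combined cut positions: 10, 21, 31, 107, 185, 230.
Linear molecule, 6 cuts → 7 fragments:
  1–10 → 10 bp
  11–21 → 11 bp
  22–31 → 10 bp
  32–107 → 76 bp
  108–185 → 78 bp
  186–230 → 45 bp
  231–266 → 36 bp
Sorted largest to smallest: 78, 76, 45, 36, 11, 10, 10 bp.

78, 76, 45, 36, 11, 10, 10 bp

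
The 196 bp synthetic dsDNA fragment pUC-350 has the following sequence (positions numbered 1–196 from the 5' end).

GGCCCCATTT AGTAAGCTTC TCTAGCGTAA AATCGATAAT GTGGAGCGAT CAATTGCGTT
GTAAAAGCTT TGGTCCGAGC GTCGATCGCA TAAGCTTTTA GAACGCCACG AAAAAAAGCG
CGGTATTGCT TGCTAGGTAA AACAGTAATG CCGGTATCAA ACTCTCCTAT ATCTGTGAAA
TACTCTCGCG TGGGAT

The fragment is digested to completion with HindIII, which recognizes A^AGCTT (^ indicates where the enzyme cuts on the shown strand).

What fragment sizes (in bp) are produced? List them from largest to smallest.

HindIII sites (AAGCTT) start at positions 14, 65, 92.
HindIII cuts after the first base of each site, so after positions 14, 65, 92.
Linear molecule, 3 cuts → 4 fragments:
  1–14 → 14 bp
  15–65 → 51 bp
  66–92 → 27 bp
  93–196 → 104 bp
Sorted largest to smallest: 104, 51, 27, 14 bp.

104, 51, 27, 14 bp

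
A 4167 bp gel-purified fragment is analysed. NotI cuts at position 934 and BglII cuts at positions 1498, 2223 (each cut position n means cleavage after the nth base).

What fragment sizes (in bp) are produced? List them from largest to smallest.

1944, 934, 725, 564 bp

Combined cut positions (sorted): 934, 1498, 2223.
Linear molecule, 3 cuts → 4 fragments:
  934 − 0 = 934 bp
  1498 − 934 = 564 bp
  2223 − 1498 = 725 bp
  4167 − 2223 = 1944 bp
Sorted largest to smallest: 1944, 934, 725, 564 bp.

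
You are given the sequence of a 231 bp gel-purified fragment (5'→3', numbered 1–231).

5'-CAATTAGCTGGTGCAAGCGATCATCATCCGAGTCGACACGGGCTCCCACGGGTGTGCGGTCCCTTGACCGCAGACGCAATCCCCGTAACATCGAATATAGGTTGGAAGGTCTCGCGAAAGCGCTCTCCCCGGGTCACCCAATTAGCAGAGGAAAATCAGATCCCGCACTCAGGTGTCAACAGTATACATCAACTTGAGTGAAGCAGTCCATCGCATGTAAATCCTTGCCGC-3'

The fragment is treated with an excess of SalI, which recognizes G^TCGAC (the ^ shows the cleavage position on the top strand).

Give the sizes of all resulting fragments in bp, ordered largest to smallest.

199, 32 bp

The SalI site (GTCGAC) starts at position 32.
SalI cuts after the first base of each site, so after position 32.
Linear molecule, 1 cut → 2 fragments:
  1–32 → 32 bp
  33–231 → 199 bp
Sorted largest to smallest: 199, 32 bp.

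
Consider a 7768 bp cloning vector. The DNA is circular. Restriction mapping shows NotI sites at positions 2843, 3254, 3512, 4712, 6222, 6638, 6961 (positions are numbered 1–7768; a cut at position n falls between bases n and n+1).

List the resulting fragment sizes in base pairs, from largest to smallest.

Circular molecule, 7 cuts → 7 fragments:
  3254 − 2843 = 411 bp
  3512 − 3254 = 258 bp
  4712 − 3512 = 1200 bp
  6222 − 4712 = 1510 bp
  6638 − 6222 = 416 bp
  6961 − 6638 = 323 bp
  wrap: 7768 − 6961 + 2843 = 3650 bp
Sorted largest to smallest: 3650, 1510, 1200, 416, 411, 323, 258 bp.

3650, 1510, 1200, 416, 411, 323, 258 bp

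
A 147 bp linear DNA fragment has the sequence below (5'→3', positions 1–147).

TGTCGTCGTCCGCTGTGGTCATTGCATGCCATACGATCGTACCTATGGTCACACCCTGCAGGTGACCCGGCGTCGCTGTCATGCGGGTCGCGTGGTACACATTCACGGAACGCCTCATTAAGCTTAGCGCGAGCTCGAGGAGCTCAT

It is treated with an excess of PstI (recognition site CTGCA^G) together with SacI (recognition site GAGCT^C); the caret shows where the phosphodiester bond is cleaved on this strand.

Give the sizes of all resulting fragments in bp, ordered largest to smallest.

75, 60, 9, 3 bp

The PstI site (CTGCAG) starts at position 56.
PstI cuts after base 5 of each site (before the last base), so after position 60.
SacI sites (GAGCTC) start at positions 131, 140.
SacI cuts after base 5 of each site (before the last base), so after positions 135, 144.
Combined cut positions: 60, 135, 144.
Linear molecule, 3 cuts → 4 fragments:
  1–60 → 60 bp
  61–135 → 75 bp
  136–144 → 9 bp
  145–147 → 3 bp
Sorted largest to smallest: 75, 60, 9, 3 bp.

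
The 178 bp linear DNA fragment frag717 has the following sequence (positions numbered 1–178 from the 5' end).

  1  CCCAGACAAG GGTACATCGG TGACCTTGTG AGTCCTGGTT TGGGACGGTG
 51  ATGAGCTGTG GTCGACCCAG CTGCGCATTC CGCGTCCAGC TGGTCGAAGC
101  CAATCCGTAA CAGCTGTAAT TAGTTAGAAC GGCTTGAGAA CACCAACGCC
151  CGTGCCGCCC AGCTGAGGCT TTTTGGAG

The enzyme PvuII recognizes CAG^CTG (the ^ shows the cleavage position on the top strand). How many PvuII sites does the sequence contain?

CAGCTG occurs starting at positions 68, 87, 111, 160.
PvuII cuts at 4 sites.

4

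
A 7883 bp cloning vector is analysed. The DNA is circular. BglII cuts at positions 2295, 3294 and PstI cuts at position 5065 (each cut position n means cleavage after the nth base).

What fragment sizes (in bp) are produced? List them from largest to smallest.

5113, 1771, 999 bp

Combined cut positions (sorted): 2295, 3294, 5065.
Circular molecule, 3 cuts → 3 fragments:
  3294 − 2295 = 999 bp
  5065 − 3294 = 1771 bp
  wrap: 7883 − 5065 + 2295 = 5113 bp
Sorted largest to smallest: 5113, 1771, 999 bp.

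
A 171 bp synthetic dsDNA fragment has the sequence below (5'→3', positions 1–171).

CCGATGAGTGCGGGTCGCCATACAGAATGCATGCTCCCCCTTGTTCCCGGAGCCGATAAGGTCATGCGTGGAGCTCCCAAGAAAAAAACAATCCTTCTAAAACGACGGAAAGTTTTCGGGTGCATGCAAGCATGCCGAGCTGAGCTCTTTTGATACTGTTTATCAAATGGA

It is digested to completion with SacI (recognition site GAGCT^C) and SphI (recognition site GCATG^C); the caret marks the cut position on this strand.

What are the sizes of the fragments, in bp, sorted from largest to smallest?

SacI sites (GAGCTC) start at positions 71, 142.
SacI cuts after base 5 of each site (before the last base), so after positions 75, 146.
SphI sites (GCATGC) start at positions 29, 122, 130.
SphI cuts after base 5 of each site (before the last base), so after positions 33, 126, 134.
Combined cut positions: 33, 75, 126, 134, 146.
Linear molecule, 5 cuts → 6 fragments:
  1–33 → 33 bp
  34–75 → 42 bp
  76–126 → 51 bp
  127–134 → 8 bp
  135–146 → 12 bp
  147–171 → 25 bp
Sorted largest to smallest: 51, 42, 33, 25, 12, 8 bp.

51, 42, 33, 25, 12, 8 bp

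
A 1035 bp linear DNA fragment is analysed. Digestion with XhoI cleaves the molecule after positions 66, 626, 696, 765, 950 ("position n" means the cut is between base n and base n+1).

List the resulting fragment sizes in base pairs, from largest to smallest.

Linear molecule, 5 cuts → 6 fragments:
  66 − 0 = 66 bp
  626 − 66 = 560 bp
  696 − 626 = 70 bp
  765 − 696 = 69 bp
  950 − 765 = 185 bp
  1035 − 950 = 85 bp
Sorted largest to smallest: 560, 185, 85, 70, 69, 66 bp.

560, 185, 85, 70, 69, 66 bp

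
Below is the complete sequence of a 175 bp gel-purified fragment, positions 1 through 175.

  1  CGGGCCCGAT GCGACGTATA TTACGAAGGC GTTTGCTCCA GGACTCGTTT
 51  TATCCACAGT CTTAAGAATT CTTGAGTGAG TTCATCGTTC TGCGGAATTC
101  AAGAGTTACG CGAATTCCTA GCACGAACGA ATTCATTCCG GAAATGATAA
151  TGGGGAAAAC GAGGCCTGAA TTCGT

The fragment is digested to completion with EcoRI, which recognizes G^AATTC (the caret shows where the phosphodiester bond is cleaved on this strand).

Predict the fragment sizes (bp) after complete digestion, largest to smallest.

EcoRI sites (GAATTC) start at positions 66, 95, 112, 129, 168.
EcoRI cuts after the first base of each site, so after positions 66, 95, 112, 129, 168.
Linear molecule, 5 cuts → 6 fragments:
  1–66 → 66 bp
  67–95 → 29 bp
  96–112 → 17 bp
  113–129 → 17 bp
  130–168 → 39 bp
  169–175 → 7 bp
Sorted largest to smallest: 66, 39, 29, 17, 17, 7 bp.

66, 39, 29, 17, 17, 7 bp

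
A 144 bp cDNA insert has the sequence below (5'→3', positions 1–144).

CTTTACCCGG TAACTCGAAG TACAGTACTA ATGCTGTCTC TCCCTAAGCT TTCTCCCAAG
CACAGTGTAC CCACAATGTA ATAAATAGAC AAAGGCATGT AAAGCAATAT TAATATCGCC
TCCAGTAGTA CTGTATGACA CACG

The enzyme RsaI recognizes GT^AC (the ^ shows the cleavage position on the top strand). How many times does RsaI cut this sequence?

4

GTAC occurs starting at positions 20, 25, 67, 128.
RsaI cuts at 4 sites.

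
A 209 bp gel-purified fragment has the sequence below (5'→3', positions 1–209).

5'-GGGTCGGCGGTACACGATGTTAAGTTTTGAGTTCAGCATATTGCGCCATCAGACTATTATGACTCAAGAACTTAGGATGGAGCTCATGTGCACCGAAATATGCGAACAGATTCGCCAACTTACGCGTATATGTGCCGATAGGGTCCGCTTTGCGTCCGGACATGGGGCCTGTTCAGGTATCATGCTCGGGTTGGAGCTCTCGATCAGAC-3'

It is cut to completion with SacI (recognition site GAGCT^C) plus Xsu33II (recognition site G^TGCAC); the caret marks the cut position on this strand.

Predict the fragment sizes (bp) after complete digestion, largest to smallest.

110, 84, 11, 4 bp

SacI sites (GAGCTC) start at positions 80, 194.
SacI cuts after base 5 of each site (before the last base), so after positions 84, 198.
The Xsu33II site (GTGCAC) starts at position 88.
Xsu33II cuts after the first base of each site, so after position 88.
Combined cut positions: 84, 88, 198.
Linear molecule, 3 cuts → 4 fragments:
  1–84 → 84 bp
  85–88 → 4 bp
  89–198 → 110 bp
  199–209 → 11 bp
Sorted largest to smallest: 110, 84, 11, 4 bp.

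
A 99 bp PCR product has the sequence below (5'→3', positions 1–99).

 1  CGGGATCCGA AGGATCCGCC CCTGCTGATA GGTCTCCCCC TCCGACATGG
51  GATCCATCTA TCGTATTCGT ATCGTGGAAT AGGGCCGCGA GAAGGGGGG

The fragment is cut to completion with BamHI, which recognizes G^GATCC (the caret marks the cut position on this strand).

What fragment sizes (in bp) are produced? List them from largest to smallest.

49, 38, 9, 3 bp

BamHI sites (GGATCC) start at positions 3, 12, 50.
BamHI cuts after the first base of each site, so after positions 3, 12, 50.
Linear molecule, 3 cuts → 4 fragments:
  1–3 → 3 bp
  4–12 → 9 bp
  13–50 → 38 bp
  51–99 → 49 bp
Sorted largest to smallest: 49, 38, 9, 3 bp.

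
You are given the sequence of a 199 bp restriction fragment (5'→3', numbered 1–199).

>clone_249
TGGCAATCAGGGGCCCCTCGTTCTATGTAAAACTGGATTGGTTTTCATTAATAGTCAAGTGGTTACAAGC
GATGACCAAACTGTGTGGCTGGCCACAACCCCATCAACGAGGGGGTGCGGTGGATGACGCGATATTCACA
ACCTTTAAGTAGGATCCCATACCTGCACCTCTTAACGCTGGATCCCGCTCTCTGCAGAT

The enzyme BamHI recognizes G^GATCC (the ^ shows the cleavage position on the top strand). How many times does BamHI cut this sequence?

GGATCC occurs starting at positions 152, 180.
BamHI cuts at 2 sites.

2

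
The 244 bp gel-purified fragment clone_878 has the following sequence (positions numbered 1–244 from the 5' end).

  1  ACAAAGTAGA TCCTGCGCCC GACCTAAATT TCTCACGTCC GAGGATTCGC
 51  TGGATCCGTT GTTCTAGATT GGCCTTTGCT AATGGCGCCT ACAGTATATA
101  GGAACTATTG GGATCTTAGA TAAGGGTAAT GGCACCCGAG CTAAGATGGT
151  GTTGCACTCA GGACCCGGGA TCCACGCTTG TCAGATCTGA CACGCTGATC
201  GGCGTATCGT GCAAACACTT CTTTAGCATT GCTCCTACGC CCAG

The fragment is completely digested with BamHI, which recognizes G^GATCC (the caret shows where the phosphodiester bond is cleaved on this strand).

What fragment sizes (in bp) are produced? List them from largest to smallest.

BamHI sites (GGATCC) start at positions 52, 168.
BamHI cuts after the first base of each site, so after positions 52, 168.
Linear molecule, 2 cuts → 3 fragments:
  1–52 → 52 bp
  53–168 → 116 bp
  169–244 → 76 bp
Sorted largest to smallest: 116, 76, 52 bp.

116, 76, 52 bp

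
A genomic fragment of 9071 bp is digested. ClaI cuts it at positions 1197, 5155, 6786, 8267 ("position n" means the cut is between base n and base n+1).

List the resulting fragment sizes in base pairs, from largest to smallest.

Linear molecule, 4 cuts → 5 fragments:
  1197 − 0 = 1197 bp
  5155 − 1197 = 3958 bp
  6786 − 5155 = 1631 bp
  8267 − 6786 = 1481 bp
  9071 − 8267 = 804 bp
Sorted largest to smallest: 3958, 1631, 1481, 1197, 804 bp.

3958, 1631, 1481, 1197, 804 bp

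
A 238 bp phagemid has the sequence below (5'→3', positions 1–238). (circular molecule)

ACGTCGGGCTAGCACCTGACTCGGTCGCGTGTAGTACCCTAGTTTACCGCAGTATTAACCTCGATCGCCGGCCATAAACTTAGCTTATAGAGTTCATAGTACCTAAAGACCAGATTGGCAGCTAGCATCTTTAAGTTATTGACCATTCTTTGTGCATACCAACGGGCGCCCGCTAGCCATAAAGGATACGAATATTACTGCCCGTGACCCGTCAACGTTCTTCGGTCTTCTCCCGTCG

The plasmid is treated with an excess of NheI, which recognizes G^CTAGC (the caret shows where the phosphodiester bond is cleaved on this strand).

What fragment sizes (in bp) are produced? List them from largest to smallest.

NheI sites (GCTAGC) start at positions 8, 121, 172.
NheI cuts after the first base of each site, so after positions 8, 121, 172.
Circular molecule, 3 cuts → 3 fragments:
  9–121 → 113 bp
  122–172 → 51 bp
  173–238 then 1–8 → 66 + 8 = 74 bp
Sorted largest to smallest: 113, 74, 51 bp.

113, 74, 51 bp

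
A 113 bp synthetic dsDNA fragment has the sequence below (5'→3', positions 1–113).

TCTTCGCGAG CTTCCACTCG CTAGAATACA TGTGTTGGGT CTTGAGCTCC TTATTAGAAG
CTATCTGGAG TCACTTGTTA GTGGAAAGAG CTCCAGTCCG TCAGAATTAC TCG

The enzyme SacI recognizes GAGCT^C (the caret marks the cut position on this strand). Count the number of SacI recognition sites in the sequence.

GAGCTC occurs starting at positions 44, 88.
SacI cuts at 2 sites.

2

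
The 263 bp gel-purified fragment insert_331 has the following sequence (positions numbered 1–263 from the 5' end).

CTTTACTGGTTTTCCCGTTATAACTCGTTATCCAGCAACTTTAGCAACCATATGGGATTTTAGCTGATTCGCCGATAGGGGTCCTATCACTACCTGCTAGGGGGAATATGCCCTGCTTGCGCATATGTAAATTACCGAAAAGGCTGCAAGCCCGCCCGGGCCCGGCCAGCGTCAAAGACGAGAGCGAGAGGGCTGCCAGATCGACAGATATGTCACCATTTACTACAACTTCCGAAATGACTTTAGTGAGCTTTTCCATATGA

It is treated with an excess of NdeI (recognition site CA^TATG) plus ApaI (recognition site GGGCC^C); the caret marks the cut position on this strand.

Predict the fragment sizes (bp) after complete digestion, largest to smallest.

NdeI sites (CATATG) start at positions 49, 122, 257.
NdeI cuts after base 2 of each site, so after positions 50, 123, 258.
The ApaI site (GGGCCC) starts at position 158.
ApaI cuts after base 5 of each site (before the last base), so after position 162.
Combined cut positions: 50, 123, 162, 258.
Linear molecule, 4 cuts → 5 fragments:
  1–50 → 50 bp
  51–123 → 73 bp
  124–162 → 39 bp
  163–258 → 96 bp
  259–263 → 5 bp
Sorted largest to smallest: 96, 73, 50, 39, 5 bp.

96, 73, 50, 39, 5 bp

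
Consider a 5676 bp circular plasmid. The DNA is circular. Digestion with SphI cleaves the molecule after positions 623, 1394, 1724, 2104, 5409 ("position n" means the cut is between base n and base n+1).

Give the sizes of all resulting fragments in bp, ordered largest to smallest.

3305, 890, 771, 380, 330 bp

Circular molecule, 5 cuts → 5 fragments:
  1394 − 623 = 771 bp
  1724 − 1394 = 330 bp
  2104 − 1724 = 380 bp
  5409 − 2104 = 3305 bp
  wrap: 5676 − 5409 + 623 = 890 bp
Sorted largest to smallest: 3305, 890, 771, 380, 330 bp.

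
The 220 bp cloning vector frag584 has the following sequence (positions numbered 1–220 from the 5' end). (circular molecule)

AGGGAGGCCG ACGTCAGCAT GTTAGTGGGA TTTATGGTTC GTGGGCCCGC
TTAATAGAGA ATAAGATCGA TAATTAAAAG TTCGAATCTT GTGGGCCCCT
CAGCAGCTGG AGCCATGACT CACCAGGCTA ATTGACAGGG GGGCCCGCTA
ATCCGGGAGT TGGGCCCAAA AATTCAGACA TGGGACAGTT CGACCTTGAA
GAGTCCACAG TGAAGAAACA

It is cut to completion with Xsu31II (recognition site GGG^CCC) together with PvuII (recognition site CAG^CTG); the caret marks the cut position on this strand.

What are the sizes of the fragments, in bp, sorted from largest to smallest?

Xsu31II sites (GGGCCC) start at positions 43, 93, 141, 162.
Xsu31II cuts after base 3 of each site, so after positions 45, 95, 143, 164.
The PvuII site (CAGCTG) starts at position 104.
PvuII cuts after base 3 of each site, so after position 106.
Combined cut positions: 45, 95, 106, 143, 164.
Circular molecule, 5 cuts → 5 fragments:
  46–95 → 50 bp
  96–106 → 11 bp
  107–143 → 37 bp
  144–164 → 21 bp
  165–220 then 1–45 → 56 + 45 = 101 bp
Sorted largest to smallest: 101, 50, 37, 21, 11 bp.

101, 50, 37, 21, 11 bp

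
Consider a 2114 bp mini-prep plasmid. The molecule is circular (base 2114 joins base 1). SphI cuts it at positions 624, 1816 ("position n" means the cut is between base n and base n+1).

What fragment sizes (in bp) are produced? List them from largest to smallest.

1192, 922 bp

Circular molecule, 2 cuts → 2 fragments:
  1816 − 624 = 1192 bp
  wrap: 2114 − 1816 + 624 = 922 bp
Sorted largest to smallest: 1192, 922 bp.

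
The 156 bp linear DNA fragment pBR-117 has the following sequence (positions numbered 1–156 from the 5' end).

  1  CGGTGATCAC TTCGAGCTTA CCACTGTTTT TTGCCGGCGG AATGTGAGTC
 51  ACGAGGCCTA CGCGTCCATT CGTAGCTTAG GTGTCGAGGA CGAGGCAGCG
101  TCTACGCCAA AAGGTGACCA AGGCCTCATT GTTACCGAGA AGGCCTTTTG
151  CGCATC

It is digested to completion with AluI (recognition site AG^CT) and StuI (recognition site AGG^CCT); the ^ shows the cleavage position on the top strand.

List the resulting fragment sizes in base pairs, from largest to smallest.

48, 40, 20, 19, 16, 13 bp

AluI sites (AGCT) start at positions 15, 74.
AluI cuts after base 2 of each site, so after positions 16, 75.
StuI sites (AGGCCT) start at positions 54, 121, 141.
StuI cuts after base 3 of each site, so after positions 56, 123, 143.
Combined cut positions: 16, 56, 75, 123, 143.
Linear molecule, 5 cuts → 6 fragments:
  1–16 → 16 bp
  17–56 → 40 bp
  57–75 → 19 bp
  76–123 → 48 bp
  124–143 → 20 bp
  144–156 → 13 bp
Sorted largest to smallest: 48, 40, 20, 19, 16, 13 bp.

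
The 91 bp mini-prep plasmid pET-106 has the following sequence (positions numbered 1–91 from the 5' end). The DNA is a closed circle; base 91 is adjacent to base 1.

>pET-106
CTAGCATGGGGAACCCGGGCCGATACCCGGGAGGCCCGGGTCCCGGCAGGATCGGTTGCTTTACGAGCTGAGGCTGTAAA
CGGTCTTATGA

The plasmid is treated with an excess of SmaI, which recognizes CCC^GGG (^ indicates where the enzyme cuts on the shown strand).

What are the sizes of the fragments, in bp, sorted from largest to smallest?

SmaI sites (CCCGGG) start at positions 14, 26, 35.
SmaI cuts after base 3 of each site, so after positions 16, 28, 37.
Circular molecule, 3 cuts → 3 fragments:
  17–28 → 12 bp
  29–37 → 9 bp
  38–91 then 1–16 → 54 + 16 = 70 bp
Sorted largest to smallest: 70, 12, 9 bp.

70, 12, 9 bp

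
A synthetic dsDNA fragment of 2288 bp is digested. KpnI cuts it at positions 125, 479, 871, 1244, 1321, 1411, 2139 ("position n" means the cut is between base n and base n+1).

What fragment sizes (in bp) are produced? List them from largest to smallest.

728, 392, 373, 354, 149, 125, 90, 77 bp

Linear molecule, 7 cuts → 8 fragments:
  125 − 0 = 125 bp
  479 − 125 = 354 bp
  871 − 479 = 392 bp
  1244 − 871 = 373 bp
  1321 − 1244 = 77 bp
  1411 − 1321 = 90 bp
  2139 − 1411 = 728 bp
  2288 − 2139 = 149 bp
Sorted largest to smallest: 728, 392, 373, 354, 149, 125, 90, 77 bp.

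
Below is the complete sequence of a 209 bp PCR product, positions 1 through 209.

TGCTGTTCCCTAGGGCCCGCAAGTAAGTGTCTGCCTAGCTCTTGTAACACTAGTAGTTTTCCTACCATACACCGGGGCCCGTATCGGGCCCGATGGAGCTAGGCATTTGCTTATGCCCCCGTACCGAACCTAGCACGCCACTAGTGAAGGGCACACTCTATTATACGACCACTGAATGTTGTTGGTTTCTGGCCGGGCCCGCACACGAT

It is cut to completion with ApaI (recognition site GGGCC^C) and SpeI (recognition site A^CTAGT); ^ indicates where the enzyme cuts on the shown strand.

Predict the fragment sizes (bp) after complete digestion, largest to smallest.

59, 50, 32, 30, 17, 11, 10 bp

ApaI sites (GGGCCC) start at positions 13, 75, 86, 195.
ApaI cuts after base 5 of each site (before the last base), so after positions 17, 79, 90, 199.
SpeI sites (ACTAGT) start at positions 49, 140.
SpeI cuts after the first base of each site, so after positions 49, 140.
Combined cut positions: 17, 49, 79, 90, 140, 199.
Linear molecule, 6 cuts → 7 fragments:
  1–17 → 17 bp
  18–49 → 32 bp
  50–79 → 30 bp
  80–90 → 11 bp
  91–140 → 50 bp
  141–199 → 59 bp
  200–209 → 10 bp
Sorted largest to smallest: 59, 50, 32, 30, 17, 11, 10 bp.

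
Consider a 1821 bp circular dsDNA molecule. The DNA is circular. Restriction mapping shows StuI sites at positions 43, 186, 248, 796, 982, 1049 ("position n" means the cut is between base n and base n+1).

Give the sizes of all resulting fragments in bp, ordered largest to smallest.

Circular molecule, 6 cuts → 6 fragments:
  186 − 43 = 143 bp
  248 − 186 = 62 bp
  796 − 248 = 548 bp
  982 − 796 = 186 bp
  1049 − 982 = 67 bp
  wrap: 1821 − 1049 + 43 = 815 bp
Sorted largest to smallest: 815, 548, 186, 143, 67, 62 bp.

815, 548, 186, 143, 67, 62 bp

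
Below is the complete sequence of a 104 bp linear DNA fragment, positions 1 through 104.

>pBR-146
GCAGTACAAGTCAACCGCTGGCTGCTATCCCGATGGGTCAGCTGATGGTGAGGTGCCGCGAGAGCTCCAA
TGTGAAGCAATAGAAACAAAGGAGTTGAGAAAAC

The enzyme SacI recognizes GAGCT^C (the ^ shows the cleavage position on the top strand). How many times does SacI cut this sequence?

1

GAGCTC occurs starting at position 62.
SacI cuts at 1 site.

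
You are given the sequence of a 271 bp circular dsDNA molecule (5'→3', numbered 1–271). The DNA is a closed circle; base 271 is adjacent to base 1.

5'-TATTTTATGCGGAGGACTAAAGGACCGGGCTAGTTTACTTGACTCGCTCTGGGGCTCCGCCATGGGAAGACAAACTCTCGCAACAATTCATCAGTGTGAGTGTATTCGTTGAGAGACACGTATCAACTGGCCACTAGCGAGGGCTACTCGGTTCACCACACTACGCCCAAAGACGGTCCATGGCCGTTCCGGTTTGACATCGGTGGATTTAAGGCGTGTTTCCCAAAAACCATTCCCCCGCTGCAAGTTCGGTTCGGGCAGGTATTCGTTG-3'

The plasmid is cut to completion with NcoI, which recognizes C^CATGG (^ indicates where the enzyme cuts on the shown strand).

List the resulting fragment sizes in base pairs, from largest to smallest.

153, 118 bp

NcoI sites (CCATGG) start at positions 60, 178.
NcoI cuts after the first base of each site, so after positions 60, 178.
Circular molecule, 2 cuts → 2 fragments:
  61–178 → 118 bp
  179–271 then 1–60 → 93 + 60 = 153 bp
Sorted largest to smallest: 153, 118 bp.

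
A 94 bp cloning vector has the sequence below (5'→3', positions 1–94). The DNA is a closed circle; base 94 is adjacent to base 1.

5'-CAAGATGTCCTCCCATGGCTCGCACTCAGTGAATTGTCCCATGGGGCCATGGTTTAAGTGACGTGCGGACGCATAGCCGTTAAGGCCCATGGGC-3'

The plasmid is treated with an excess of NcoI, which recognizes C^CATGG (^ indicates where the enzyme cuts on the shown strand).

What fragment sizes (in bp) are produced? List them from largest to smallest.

NcoI sites (CCATGG) start at positions 13, 39, 47, 87.
NcoI cuts after the first base of each site, so after positions 13, 39, 47, 87.
Circular molecule, 4 cuts → 4 fragments:
  14–39 → 26 bp
  40–47 → 8 bp
  48–87 → 40 bp
  88–94 then 1–13 → 7 + 13 = 20 bp
Sorted largest to smallest: 40, 26, 20, 8 bp.

40, 26, 20, 8 bp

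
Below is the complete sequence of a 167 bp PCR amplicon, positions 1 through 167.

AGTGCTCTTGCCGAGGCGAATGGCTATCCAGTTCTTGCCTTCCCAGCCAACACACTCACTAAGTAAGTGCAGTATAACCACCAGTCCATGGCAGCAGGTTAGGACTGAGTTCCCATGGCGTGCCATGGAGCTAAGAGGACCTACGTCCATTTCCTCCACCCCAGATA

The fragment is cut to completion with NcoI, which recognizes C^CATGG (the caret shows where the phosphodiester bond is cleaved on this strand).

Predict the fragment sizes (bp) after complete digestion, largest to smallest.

NcoI sites (CCATGG) start at positions 86, 113, 123.
NcoI cuts after the first base of each site, so after positions 86, 113, 123.
Linear molecule, 3 cuts → 4 fragments:
  1–86 → 86 bp
  87–113 → 27 bp
  114–123 → 10 bp
  124–167 → 44 bp
Sorted largest to smallest: 86, 44, 27, 10 bp.

86, 44, 27, 10 bp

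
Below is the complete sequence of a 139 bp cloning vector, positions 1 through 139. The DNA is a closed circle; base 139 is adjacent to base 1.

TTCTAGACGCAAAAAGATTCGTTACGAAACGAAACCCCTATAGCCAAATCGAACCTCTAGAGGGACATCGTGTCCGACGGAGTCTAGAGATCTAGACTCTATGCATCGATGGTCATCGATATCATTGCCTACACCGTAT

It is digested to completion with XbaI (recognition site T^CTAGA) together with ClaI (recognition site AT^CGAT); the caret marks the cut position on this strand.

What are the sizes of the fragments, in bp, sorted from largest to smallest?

XbaI sites (TCTAGA) start at positions 2, 56, 83, 91.
XbaI cuts after the first base of each site, so after positions 2, 56, 83, 91.
ClaI sites (ATCGAT) start at positions 105, 115.
ClaI cuts after base 2 of each site, so after positions 106, 116.
Combined cut positions: 2, 56, 83, 91, 106, 116.
Circular molecule, 6 cuts → 6 fragments:
  3–56 → 54 bp
  57–83 → 27 bp
  84–91 → 8 bp
  92–106 → 15 bp
  107–116 → 10 bp
  117–139 then 1–2 → 23 + 2 = 25 bp
Sorted largest to smallest: 54, 27, 25, 15, 10, 8 bp.

54, 27, 25, 15, 10, 8 bp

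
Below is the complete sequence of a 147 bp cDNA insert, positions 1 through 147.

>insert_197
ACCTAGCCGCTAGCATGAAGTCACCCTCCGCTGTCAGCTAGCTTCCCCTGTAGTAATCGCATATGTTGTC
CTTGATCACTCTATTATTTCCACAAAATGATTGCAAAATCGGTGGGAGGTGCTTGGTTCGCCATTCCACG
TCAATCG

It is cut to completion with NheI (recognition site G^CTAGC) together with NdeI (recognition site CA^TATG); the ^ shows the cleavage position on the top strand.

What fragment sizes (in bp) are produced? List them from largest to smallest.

NheI sites (GCTAGC) start at positions 9, 37.
NheI cuts after the first base of each site, so after positions 9, 37.
The NdeI site (CATATG) starts at position 60.
NdeI cuts after base 2 of each site, so after position 61.
Combined cut positions: 9, 37, 61.
Linear molecule, 3 cuts → 4 fragments:
  1–9 → 9 bp
  10–37 → 28 bp
  38–61 → 24 bp
  62–147 → 86 bp
Sorted largest to smallest: 86, 28, 24, 9 bp.

86, 28, 24, 9 bp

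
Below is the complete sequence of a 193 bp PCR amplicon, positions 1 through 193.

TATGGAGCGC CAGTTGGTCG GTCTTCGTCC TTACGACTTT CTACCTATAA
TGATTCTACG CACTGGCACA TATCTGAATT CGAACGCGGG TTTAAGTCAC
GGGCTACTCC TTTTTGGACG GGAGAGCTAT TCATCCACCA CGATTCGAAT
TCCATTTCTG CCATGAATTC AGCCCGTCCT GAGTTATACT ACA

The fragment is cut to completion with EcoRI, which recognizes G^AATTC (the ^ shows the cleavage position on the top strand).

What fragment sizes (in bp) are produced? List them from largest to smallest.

76, 71, 28, 18 bp

EcoRI sites (GAATTC) start at positions 76, 147, 165.
EcoRI cuts after the first base of each site, so after positions 76, 147, 165.
Linear molecule, 3 cuts → 4 fragments:
  1–76 → 76 bp
  77–147 → 71 bp
  148–165 → 18 bp
  166–193 → 28 bp
Sorted largest to smallest: 76, 71, 28, 18 bp.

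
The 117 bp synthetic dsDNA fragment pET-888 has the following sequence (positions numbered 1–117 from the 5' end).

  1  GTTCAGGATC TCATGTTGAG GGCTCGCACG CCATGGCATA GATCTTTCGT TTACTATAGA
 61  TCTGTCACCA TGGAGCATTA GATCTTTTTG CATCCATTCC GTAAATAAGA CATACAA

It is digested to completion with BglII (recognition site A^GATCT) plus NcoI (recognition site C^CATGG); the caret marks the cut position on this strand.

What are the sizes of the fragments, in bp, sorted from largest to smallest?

BglII sites (AGATCT) start at positions 40, 58, 80.
BglII cuts after the first base of each site, so after positions 40, 58, 80.
NcoI sites (CCATGG) start at positions 31, 68.
NcoI cuts after the first base of each site, so after positions 31, 68.
Combined cut positions: 31, 40, 58, 68, 80.
Linear molecule, 5 cuts → 6 fragments:
  1–31 → 31 bp
  32–40 → 9 bp
  41–58 → 18 bp
  59–68 → 10 bp
  69–80 → 12 bp
  81–117 → 37 bp
Sorted largest to smallest: 37, 31, 18, 12, 10, 9 bp.

37, 31, 18, 12, 10, 9 bp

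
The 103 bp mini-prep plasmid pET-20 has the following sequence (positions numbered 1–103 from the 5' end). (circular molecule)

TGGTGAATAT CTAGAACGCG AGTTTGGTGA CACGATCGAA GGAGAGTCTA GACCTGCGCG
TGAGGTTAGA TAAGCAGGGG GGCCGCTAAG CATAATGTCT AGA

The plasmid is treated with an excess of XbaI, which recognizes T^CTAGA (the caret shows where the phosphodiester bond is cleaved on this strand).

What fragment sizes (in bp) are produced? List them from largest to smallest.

51, 37, 15 bp

XbaI sites (TCTAGA) start at positions 10, 47, 98.
XbaI cuts after the first base of each site, so after positions 10, 47, 98.
Circular molecule, 3 cuts → 3 fragments:
  11–47 → 37 bp
  48–98 → 51 bp
  99–103 then 1–10 → 5 + 10 = 15 bp
Sorted largest to smallest: 51, 37, 15 bp.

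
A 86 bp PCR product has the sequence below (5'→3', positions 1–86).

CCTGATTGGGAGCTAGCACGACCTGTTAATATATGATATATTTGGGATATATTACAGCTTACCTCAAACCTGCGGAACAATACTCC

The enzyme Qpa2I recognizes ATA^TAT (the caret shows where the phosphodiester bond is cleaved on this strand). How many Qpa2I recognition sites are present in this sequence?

3

ATATAT occurs starting at positions 29, 36, 47.
Qpa2I cuts at 3 sites.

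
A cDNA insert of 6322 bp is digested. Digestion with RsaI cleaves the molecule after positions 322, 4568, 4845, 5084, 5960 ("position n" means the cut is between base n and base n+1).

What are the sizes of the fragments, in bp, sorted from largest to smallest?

4246, 876, 362, 322, 277, 239 bp

Linear molecule, 5 cuts → 6 fragments:
  322 − 0 = 322 bp
  4568 − 322 = 4246 bp
  4845 − 4568 = 277 bp
  5084 − 4845 = 239 bp
  5960 − 5084 = 876 bp
  6322 − 5960 = 362 bp
Sorted largest to smallest: 4246, 876, 362, 322, 277, 239 bp.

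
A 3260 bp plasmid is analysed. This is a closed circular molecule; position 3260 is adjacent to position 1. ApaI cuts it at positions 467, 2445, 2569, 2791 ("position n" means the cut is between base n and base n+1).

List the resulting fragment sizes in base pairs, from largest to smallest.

Circular molecule, 4 cuts → 4 fragments:
  2445 − 467 = 1978 bp
  2569 − 2445 = 124 bp
  2791 − 2569 = 222 bp
  wrap: 3260 − 2791 + 467 = 936 bp
Sorted largest to smallest: 1978, 936, 222, 124 bp.

1978, 936, 222, 124 bp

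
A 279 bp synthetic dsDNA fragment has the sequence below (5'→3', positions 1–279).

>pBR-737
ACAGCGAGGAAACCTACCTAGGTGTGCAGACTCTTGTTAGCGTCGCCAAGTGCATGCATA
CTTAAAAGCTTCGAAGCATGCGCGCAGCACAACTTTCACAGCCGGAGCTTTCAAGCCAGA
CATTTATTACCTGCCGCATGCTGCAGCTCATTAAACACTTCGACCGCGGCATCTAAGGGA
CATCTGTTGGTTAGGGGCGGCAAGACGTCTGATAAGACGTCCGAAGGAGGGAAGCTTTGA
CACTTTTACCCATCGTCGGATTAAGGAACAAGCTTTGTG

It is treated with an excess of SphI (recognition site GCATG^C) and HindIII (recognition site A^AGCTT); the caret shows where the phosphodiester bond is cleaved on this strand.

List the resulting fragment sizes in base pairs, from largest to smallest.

92, 60, 56, 38, 14, 10, 9 bp

SphI sites (GCATGC) start at positions 52, 76, 136.
SphI cuts after base 5 of each site (before the last base), so after positions 56, 80, 140.
HindIII sites (AAGCTT) start at positions 66, 232, 270.
HindIII cuts after the first base of each site, so after positions 66, 232, 270.
Combined cut positions: 56, 66, 80, 140, 232, 270.
Linear molecule, 6 cuts → 7 fragments:
  1–56 → 56 bp
  57–66 → 10 bp
  67–80 → 14 bp
  81–140 → 60 bp
  141–232 → 92 bp
  233–270 → 38 bp
  271–279 → 9 bp
Sorted largest to smallest: 92, 60, 56, 38, 14, 10, 9 bp.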